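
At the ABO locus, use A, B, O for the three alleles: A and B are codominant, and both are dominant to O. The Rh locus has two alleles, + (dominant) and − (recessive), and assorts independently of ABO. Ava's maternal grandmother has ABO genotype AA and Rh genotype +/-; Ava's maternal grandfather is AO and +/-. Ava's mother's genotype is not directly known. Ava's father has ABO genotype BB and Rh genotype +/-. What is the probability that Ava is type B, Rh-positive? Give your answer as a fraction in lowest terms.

Ava's mother's ABO genotype from AA × AO: 1/2 AA, 1/2 AO.
Crossing each possibility with the father BB and summing P(type B): 1/2·0 + 1/2·1/2 = 1/4.
Similarly for Rh via the mother's Rh distribution: P(Rh+) = 3/4.
Independent loci: 1/4 × 3/4 = 3/16.

3/16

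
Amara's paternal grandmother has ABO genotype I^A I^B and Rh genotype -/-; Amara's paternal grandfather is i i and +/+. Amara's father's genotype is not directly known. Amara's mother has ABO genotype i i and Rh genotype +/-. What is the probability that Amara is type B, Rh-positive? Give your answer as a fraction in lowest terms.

Amara's father's ABO genotype from I^A I^B × i i: 1/2 I^A i, 1/2 I^B i.
Crossing each possibility with the mother i i and summing P(type B): 1/2·0 + 1/2·1/2 = 1/4.
Similarly for Rh via the father's Rh distribution: P(Rh+) = 3/4.
Independent loci: 1/4 × 3/4 = 3/16.

3/16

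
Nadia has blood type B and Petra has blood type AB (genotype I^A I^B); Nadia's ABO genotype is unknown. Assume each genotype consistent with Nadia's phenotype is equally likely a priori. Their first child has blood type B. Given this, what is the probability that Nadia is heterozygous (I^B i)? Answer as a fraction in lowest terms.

1/2

Possible genotypes: Nadia ∈ {I^B I^B, I^B i}; Petra ∈ {I^A I^B}.
Weight each parental genotype pair by prior × P(type-B child):
  I^B I^B × I^A I^B: posterior weight 1/2.
  I^B i × I^A I^B: posterior weight 1/2.
Sum the posterior weight over pairs where Nadia is I^B i: 1/2.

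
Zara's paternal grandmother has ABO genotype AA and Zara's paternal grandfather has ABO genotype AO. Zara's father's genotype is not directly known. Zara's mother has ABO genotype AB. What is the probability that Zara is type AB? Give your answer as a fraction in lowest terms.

Zara's father's ABO genotype from AA × AO: 1/2 AA, 1/2 AO.
Crossing each possibility with the mother AB and summing P(type AB): 1/2·1/2 + 1/2·1/4 = 3/8.

3/8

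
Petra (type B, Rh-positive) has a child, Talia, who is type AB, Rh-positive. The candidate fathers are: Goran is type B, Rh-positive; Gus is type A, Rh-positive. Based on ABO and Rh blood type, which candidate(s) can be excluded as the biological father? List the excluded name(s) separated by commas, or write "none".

Goran

A candidate is excluded only if no genotype consistent with his phenotype could produce a type AB, Rh-positive child with a type B, Rh-positive mother.
Goran (type B, Rh+): no genotype consistent with that phenotype can produce a type-AB Rh+ child with a type-B mother.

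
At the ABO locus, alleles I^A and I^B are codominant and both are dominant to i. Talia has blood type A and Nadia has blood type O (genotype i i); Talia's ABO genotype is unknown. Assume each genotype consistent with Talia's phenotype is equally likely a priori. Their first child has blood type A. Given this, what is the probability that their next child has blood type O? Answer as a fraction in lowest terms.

1/6

Possible genotypes: Talia ∈ {I^A I^A, I^A i}; Nadia ∈ {i i}.
Weight each parental genotype pair by prior × P(type-A child):
  I^A I^A × i i: posterior weight 2/3; P(next child type O) = 0.
  I^A i × i i: posterior weight 1/3; P(next child type O) = 1/2.
Weighted sum = 1/6.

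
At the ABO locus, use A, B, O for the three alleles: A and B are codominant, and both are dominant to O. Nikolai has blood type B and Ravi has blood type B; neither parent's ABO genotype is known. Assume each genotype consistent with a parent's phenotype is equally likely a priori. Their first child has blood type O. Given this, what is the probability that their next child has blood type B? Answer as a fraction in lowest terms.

Possible genotypes: Nikolai ∈ {BB, BO}; Ravi ∈ {BB, BO}.
Weight each parental genotype pair by prior × P(type-O child):
  BO × BO: posterior weight 1; P(next child type B) = 3/4.
Weighted sum = 3/4.

3/4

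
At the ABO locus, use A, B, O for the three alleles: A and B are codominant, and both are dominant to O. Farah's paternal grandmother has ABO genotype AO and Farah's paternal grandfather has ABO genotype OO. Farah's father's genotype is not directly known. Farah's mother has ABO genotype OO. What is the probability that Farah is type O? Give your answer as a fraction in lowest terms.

3/4

Farah's father's ABO genotype from AO × OO: 1/2 AO, 1/2 OO.
Crossing each possibility with the mother OO and summing P(type O): 1/2·1/2 + 1/2·1 = 3/4.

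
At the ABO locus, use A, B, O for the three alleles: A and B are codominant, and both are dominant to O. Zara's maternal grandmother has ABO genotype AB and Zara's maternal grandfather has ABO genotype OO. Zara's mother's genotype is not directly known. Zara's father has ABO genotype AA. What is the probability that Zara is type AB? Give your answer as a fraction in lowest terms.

Zara's mother's ABO genotype from AB × OO: 1/2 AO, 1/2 BO.
Crossing each possibility with the father AA and summing P(type AB): 1/2·0 + 1/2·1/2 = 1/4.

1/4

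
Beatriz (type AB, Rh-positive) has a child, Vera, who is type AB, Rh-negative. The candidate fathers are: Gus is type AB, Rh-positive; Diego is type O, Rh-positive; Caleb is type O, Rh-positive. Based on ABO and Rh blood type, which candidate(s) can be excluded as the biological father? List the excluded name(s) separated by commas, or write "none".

Diego, Caleb

A candidate is excluded only if no genotype consistent with his phenotype could produce a type AB, Rh-negative child with a type AB, Rh-positive mother.
Diego (type O, Rh+): no genotype consistent with that phenotype can produce a type-AB Rh- child with a type-AB mother.
Caleb (type O, Rh+): no genotype consistent with that phenotype can produce a type-AB Rh- child with a type-AB mother.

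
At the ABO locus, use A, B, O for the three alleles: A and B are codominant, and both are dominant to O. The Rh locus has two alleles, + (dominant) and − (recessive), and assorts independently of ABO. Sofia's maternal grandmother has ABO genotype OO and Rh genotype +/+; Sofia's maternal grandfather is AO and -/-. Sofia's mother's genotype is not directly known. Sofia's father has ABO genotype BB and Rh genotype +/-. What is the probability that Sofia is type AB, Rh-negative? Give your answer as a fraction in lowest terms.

1/16

Sofia's mother's ABO genotype from OO × AO: 1/2 AO, 1/2 OO.
Crossing each possibility with the father BB and summing P(type AB): 1/2·1/2 + 1/2·0 = 1/4.
Similarly for Rh via the mother's Rh distribution: P(Rh-) = 1/4.
Independent loci: 1/4 × 1/4 = 1/16.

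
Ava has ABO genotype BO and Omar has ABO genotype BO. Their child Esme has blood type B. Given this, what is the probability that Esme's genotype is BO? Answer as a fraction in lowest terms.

Cross BO × BO → 1/4 BB, 1/2 BO, 1/4 OO.
Type-B genotypes among offspring: BB (1/4), BO (1/2); total 3/4.
P(BO | type B) = (1/2) / (3/4) = 2/3.

2/3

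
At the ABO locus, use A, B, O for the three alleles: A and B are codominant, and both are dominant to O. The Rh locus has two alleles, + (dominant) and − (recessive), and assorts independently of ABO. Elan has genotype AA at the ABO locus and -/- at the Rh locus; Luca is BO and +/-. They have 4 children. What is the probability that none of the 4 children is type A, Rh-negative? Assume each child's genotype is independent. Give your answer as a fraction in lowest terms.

81/256

ABO cross AA × BO → 1/2 A, 1/2 AB.
Rh cross -/- × +/- → 1/2 Rh+, 1/2 Rh-; so P(type A, Rh-negative) = 1/2 × 1/2 = 1/4 per child.
P(not type A, Rh-negative) = 3/4 for one child; (3/4)^4 = 81/256.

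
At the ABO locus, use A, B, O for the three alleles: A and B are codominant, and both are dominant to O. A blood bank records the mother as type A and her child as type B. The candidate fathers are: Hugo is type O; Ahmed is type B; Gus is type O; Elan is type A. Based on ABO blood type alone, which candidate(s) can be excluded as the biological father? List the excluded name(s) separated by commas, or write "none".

Hugo, Gus, Elan

A candidate is excluded only if no genotype consistent with his phenotype could produce a type B child with a type A mother.
Hugo (type O): no genotype consistent with that phenotype can produce a type-B child with a type-A mother.
Gus (type O): no genotype consistent with that phenotype can produce a type-B child with a type-A mother.
Elan (type A): no genotype consistent with that phenotype can produce a type-B child with a type-A mother.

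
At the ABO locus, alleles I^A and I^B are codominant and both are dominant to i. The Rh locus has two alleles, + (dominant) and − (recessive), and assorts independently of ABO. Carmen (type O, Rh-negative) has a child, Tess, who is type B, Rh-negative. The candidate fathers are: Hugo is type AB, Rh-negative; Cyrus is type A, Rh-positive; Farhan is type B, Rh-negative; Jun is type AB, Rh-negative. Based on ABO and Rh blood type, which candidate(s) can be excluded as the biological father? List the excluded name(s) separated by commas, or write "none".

A candidate is excluded only if no genotype consistent with his phenotype could produce a type B, Rh-negative child with a type O, Rh-negative mother.
Cyrus (type A, Rh+): no genotype consistent with that phenotype can produce a type-B Rh- child with a type-O mother.

Cyrus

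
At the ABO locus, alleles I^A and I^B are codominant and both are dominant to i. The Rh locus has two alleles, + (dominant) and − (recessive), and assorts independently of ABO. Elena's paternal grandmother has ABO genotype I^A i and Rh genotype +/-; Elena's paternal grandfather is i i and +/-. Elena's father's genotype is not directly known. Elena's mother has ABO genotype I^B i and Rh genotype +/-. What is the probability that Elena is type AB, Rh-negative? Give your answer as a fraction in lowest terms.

Elena's father's ABO genotype from I^A i × i i: 1/2 I^A i, 1/2 i i.
Crossing each possibility with the mother I^B i and summing P(type AB): 1/2·1/4 + 1/2·0 = 1/8.
Similarly for Rh via the father's Rh distribution: P(Rh-) = 1/4.
Independent loci: 1/8 × 1/4 = 1/32.

1/32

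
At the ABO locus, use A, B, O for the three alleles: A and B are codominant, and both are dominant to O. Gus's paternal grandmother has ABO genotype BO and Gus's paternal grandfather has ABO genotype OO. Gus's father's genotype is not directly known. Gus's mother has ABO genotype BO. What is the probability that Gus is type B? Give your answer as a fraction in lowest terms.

5/8

Gus's father's ABO genotype from BO × OO: 1/2 BO, 1/2 OO.
Crossing each possibility with the mother BO and summing P(type B): 1/2·3/4 + 1/2·1/2 = 5/8.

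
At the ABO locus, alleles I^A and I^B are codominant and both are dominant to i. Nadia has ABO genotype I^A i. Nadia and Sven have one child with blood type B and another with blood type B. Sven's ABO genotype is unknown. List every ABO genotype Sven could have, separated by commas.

For each candidate genotype of Sven, check whether crossing it with I^A i can produce every observed child phenotype.
  I^A I^A → possible child types {A} ✗
  I^A I^B → possible child types {A, B, AB} ✓
  I^A i → possible child types {O, A} ✗
  I^B I^B → possible child types {B, AB} ✓
  I^B i → possible child types {O, A, B, AB} ✓
  i i → possible child types {O, A} ✗

I^A I^B, I^B I^B, I^B i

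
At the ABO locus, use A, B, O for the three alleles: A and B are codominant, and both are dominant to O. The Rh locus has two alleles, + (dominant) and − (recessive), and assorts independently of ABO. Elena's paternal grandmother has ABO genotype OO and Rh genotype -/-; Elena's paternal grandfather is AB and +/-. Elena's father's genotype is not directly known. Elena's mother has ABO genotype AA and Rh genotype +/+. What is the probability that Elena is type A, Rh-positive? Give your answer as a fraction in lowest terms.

Elena's father's ABO genotype from OO × AB: 1/2 AO, 1/2 BO.
Crossing each possibility with the mother AA and summing P(type A): 1/2·1 + 1/2·1/2 = 3/4.
Similarly for Rh via the father's Rh distribution: P(Rh+) = 1.
Independent loci: 3/4 × 1 = 3/4.

3/4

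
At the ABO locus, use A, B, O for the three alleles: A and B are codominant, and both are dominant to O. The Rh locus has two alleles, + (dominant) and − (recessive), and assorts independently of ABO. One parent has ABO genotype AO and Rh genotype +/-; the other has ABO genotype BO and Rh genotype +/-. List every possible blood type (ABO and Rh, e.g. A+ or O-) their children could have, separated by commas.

O+, O-, A+, A-, B+, B-, AB+, AB-

Gametes from AO × BO give offspring ABO genotypes AB, AO, BO, OO, i.e. phenotypes O, A, B, AB.
Rh cross +/- × +/- → phenotypes Rh+, Rh-.
Combining independently: O+, O-, A+, A-, B+, B-, AB+, AB-.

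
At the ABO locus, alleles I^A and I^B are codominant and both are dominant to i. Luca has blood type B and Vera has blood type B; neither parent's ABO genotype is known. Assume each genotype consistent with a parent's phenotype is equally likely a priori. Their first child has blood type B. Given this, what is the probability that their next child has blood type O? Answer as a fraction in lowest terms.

1/20

Possible genotypes: Luca ∈ {I^B I^B, I^B i}; Vera ∈ {I^B I^B, I^B i}.
Weight each parental genotype pair by prior × P(type-B child):
  I^B I^B × I^B I^B: posterior weight 4/15; P(next child type O) = 0.
  I^B I^B × I^B i: posterior weight 4/15; P(next child type O) = 0.
  I^B i × I^B I^B: posterior weight 4/15; P(next child type O) = 0.
  I^B i × I^B i: posterior weight 1/5; P(next child type O) = 1/4.
Weighted sum = 1/20.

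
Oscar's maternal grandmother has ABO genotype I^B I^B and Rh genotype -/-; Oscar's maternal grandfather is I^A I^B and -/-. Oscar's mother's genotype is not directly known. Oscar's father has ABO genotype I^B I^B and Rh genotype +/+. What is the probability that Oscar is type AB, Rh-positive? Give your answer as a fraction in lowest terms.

1/4

Oscar's mother's ABO genotype from I^B I^B × I^A I^B: 1/2 I^A I^B, 1/2 I^B I^B.
Crossing each possibility with the father I^B I^B and summing P(type AB): 1/2·1/2 + 1/2·0 = 1/4.
Similarly for Rh via the mother's Rh distribution: P(Rh+) = 1.
Independent loci: 1/4 × 1 = 1/4.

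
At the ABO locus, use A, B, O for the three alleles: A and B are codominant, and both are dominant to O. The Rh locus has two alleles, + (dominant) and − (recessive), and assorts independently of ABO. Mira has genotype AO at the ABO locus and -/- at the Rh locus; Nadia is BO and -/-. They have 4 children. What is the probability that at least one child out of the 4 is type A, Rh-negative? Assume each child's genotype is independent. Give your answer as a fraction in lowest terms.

ABO cross AO × BO → 1/4 O, 1/4 A, 1/4 B, 1/4 AB.
Rh cross -/- × -/- → 1 Rh-; so P(type A, Rh-negative) = 1/4 × 1 = 1/4 per child.
P(none) = (3/4)^4 = 81/256; P(at least one) = 1 − 81/256 = 175/256.

175/256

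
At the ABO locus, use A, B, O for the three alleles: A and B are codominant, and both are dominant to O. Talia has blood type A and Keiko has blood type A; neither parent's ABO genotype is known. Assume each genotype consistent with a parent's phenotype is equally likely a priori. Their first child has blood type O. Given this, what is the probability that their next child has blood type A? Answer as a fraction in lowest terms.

Possible genotypes: Talia ∈ {AA, AO}; Keiko ∈ {AA, AO}.
Weight each parental genotype pair by prior × P(type-O child):
  AO × AO: posterior weight 1; P(next child type A) = 3/4.
Weighted sum = 3/4.

3/4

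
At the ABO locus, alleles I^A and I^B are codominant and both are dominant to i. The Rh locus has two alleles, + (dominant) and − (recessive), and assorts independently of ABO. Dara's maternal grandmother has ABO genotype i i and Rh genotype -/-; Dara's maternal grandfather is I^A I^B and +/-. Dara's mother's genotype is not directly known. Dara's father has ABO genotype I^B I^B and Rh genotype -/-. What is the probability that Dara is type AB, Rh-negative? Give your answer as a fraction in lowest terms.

3/16

Dara's mother's ABO genotype from i i × I^A I^B: 1/2 I^A i, 1/2 I^B i.
Crossing each possibility with the father I^B I^B and summing P(type AB): 1/2·1/2 + 1/2·0 = 1/4.
Similarly for Rh via the mother's Rh distribution: P(Rh-) = 3/4.
Independent loci: 1/4 × 3/4 = 3/16.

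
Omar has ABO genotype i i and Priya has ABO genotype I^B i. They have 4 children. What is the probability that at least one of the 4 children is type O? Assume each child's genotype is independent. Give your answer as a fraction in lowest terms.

15/16

ABO cross i i × I^B i → 1/2 O, 1/2 B.
So P(type O) = 1/2 per child.
P(none) = (1/2)^4 = 1/16; P(at least one) = 1 − 1/16 = 15/16.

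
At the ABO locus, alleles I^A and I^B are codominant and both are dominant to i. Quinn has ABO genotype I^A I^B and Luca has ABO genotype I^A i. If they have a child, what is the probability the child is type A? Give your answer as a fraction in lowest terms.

ABO cross I^A I^B × I^A i → offspring phenotypes: 1/2 A, 1/4 B, 1/4 AB.
So P(type A) = 1/2.

1/2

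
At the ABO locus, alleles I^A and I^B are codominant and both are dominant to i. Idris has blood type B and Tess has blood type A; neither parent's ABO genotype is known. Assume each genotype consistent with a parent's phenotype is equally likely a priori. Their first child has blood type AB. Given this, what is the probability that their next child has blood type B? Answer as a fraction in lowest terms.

5/36

Possible genotypes: Idris ∈ {I^B I^B, I^B i}; Tess ∈ {I^A I^A, I^A i}.
Weight each parental genotype pair by prior × P(type-AB child):
  I^B I^B × I^A I^A: posterior weight 4/9; P(next child type B) = 0.
  I^B I^B × I^A i: posterior weight 2/9; P(next child type B) = 1/2.
  I^B i × I^A I^A: posterior weight 2/9; P(next child type B) = 0.
  I^B i × I^A i: posterior weight 1/9; P(next child type B) = 1/4.
Weighted sum = 5/36.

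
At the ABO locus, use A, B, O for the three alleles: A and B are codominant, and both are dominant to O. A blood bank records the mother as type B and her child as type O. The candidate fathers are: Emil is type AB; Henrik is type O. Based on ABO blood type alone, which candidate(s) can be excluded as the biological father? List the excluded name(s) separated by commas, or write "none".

Emil

A candidate is excluded only if no genotype consistent with his phenotype could produce a type O child with a type B mother.
Emil (type AB): no genotype consistent with that phenotype can produce a type-O child with a type-B mother.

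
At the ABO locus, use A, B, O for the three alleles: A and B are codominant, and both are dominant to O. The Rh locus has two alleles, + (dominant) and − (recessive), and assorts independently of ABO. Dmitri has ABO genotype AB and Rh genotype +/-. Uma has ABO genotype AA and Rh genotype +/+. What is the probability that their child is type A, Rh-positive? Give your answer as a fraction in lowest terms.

ABO cross AB × AA → offspring phenotypes: 1/2 A, 1/2 AB.
Rh cross +/- × +/+ → 1 Rh+.
Independent loci: P(type A, Rh-positive) = 1/2 × 1 = 1/2.

1/2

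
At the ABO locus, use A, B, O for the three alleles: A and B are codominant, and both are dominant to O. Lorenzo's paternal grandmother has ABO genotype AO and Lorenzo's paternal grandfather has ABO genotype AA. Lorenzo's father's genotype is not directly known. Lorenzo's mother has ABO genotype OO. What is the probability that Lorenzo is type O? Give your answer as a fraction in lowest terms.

Lorenzo's father's ABO genotype from AO × AA: 1/2 AA, 1/2 AO.
Crossing each possibility with the mother OO and summing P(type O): 1/2·0 + 1/2·1/2 = 1/4.

1/4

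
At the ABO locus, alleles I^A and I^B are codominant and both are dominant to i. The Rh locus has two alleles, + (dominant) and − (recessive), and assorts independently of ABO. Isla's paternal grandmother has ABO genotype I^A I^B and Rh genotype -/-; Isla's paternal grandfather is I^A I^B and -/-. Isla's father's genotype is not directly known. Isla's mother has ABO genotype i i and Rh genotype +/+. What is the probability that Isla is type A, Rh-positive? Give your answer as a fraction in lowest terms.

Isla's father's ABO genotype from I^A I^B × I^A I^B: 1/4 I^A I^A, 1/2 I^A I^B, 1/4 I^B I^B.
Crossing each possibility with the mother i i and summing P(type A): 1/4·1 + 1/2·1/2 + 1/4·0 = 1/2.
Similarly for Rh via the father's Rh distribution: P(Rh+) = 1.
Independent loci: 1/2 × 1 = 1/2.

1/2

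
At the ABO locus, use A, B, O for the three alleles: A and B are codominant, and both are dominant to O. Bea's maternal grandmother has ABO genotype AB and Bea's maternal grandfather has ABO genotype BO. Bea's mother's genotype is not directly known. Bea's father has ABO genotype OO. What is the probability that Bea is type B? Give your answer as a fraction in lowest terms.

Bea's mother's ABO genotype from AB × BO: 1/4 AB, 1/4 AO, 1/4 BB, 1/4 BO.
Crossing each possibility with the father OO and summing P(type B): 1/4·1/2 + 1/4·0 + 1/4·1 + 1/4·1/2 = 1/2.

1/2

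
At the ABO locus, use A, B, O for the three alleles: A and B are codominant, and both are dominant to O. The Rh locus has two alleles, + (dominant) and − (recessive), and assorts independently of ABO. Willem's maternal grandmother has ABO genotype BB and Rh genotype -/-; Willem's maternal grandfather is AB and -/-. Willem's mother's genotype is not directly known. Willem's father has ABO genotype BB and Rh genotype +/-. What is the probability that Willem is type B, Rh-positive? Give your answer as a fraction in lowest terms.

Willem's mother's ABO genotype from BB × AB: 1/2 AB, 1/2 BB.
Crossing each possibility with the father BB and summing P(type B): 1/2·1/2 + 1/2·1 = 3/4.
Similarly for Rh via the mother's Rh distribution: P(Rh+) = 1/2.
Independent loci: 3/4 × 1/2 = 3/8.

3/8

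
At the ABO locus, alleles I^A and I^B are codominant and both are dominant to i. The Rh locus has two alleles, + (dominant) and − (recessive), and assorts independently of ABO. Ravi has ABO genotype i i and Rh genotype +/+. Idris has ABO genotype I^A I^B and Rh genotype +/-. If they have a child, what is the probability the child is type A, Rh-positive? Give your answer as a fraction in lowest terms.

ABO cross i i × I^A I^B → offspring phenotypes: 1/2 A, 1/2 B.
Rh cross +/+ × +/- → 1 Rh+.
Independent loci: P(type A, Rh-positive) = 1/2 × 1 = 1/2.

1/2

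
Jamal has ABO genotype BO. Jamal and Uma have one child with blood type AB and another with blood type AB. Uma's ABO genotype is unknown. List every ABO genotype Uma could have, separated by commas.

For each candidate genotype of Uma, check whether crossing it with BO can produce every observed child phenotype.
  AA → possible child types {A, AB} ✓
  AB → possible child types {A, B, AB} ✓
  AO → possible child types {O, A, B, AB} ✓
  BB → possible child types {B} ✗
  BO → possible child types {O, B} ✗
  OO → possible child types {O, B} ✗

AA, AB, AO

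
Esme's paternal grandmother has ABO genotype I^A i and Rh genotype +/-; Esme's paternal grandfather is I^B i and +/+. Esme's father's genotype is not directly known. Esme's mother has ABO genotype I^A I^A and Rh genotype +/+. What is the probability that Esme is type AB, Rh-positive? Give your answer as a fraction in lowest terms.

Esme's father's ABO genotype from I^A i × I^B i: 1/4 I^A I^B, 1/4 I^A i, 1/4 I^B i, 1/4 i i.
Crossing each possibility with the mother I^A I^A and summing P(type AB): 1/4·1/2 + 1/4·0 + 1/4·1/2 + 1/4·0 = 1/4.
Similarly for Rh via the father's Rh distribution: P(Rh+) = 1.
Independent loci: 1/4 × 1 = 1/4.

1/4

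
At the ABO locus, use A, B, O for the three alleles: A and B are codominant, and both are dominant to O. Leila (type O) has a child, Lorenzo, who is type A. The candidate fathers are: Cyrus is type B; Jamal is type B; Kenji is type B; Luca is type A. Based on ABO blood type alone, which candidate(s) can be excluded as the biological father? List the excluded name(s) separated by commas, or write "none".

A candidate is excluded only if no genotype consistent with his phenotype could produce a type A child with a type O mother.
Cyrus (type B): no genotype consistent with that phenotype can produce a type-A child with a type-O mother.
Jamal (type B): no genotype consistent with that phenotype can produce a type-A child with a type-O mother.
Kenji (type B): no genotype consistent with that phenotype can produce a type-A child with a type-O mother.

Cyrus, Jamal, Kenji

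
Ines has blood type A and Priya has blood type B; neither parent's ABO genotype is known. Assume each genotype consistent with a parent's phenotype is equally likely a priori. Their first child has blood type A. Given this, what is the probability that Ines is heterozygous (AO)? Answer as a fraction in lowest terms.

Possible genotypes: Ines ∈ {AA, AO}; Priya ∈ {BB, BO}.
Weight each parental genotype pair by prior × P(type-A child):
  AA × BO: posterior weight 2/3.
  AO × BO: posterior weight 1/3.
Sum the posterior weight over pairs where Ines is AO: 1/3.

1/3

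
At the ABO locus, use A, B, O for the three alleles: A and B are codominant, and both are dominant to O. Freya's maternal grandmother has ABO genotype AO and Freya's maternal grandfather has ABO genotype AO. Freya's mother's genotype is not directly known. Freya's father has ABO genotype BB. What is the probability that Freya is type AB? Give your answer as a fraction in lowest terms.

1/2

Freya's mother's ABO genotype from AO × AO: 1/4 AA, 1/2 AO, 1/4 OO.
Crossing each possibility with the father BB and summing P(type AB): 1/4·1 + 1/2·1/2 + 1/4·0 = 1/2.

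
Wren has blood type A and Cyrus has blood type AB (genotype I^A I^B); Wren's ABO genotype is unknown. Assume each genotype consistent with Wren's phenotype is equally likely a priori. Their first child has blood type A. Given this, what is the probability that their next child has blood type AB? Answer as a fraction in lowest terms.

3/8

Possible genotypes: Wren ∈ {I^A I^A, I^A i}; Cyrus ∈ {I^A I^B}.
Weight each parental genotype pair by prior × P(type-A child):
  I^A I^A × I^A I^B: posterior weight 1/2; P(next child type AB) = 1/2.
  I^A i × I^A I^B: posterior weight 1/2; P(next child type AB) = 1/4.
Weighted sum = 3/8.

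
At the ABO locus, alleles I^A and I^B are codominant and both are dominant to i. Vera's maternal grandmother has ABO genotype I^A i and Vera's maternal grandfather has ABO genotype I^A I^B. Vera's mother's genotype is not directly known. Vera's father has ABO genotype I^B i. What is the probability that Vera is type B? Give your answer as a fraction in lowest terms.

Vera's mother's ABO genotype from I^A i × I^A I^B: 1/4 I^A I^A, 1/4 I^A I^B, 1/4 I^A i, 1/4 I^B i.
Crossing each possibility with the father I^B i and summing P(type B): 1/4·0 + 1/4·1/2 + 1/4·1/4 + 1/4·3/4 = 3/8.

3/8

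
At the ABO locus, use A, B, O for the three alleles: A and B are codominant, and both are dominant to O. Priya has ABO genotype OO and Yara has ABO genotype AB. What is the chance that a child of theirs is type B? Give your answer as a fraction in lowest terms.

1/2

ABO cross OO × AB → offspring phenotypes: 1/2 A, 1/2 B.
So P(type B) = 1/2.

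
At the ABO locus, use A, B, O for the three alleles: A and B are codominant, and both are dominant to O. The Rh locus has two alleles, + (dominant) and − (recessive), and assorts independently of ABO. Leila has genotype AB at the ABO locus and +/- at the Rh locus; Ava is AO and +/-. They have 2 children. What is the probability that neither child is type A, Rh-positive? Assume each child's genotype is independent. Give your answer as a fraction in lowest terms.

25/64

ABO cross AB × AO → 1/2 A, 1/4 B, 1/4 AB.
Rh cross +/- × +/- → 3/4 Rh+, 1/4 Rh-; so P(type A, Rh-positive) = 1/2 × 3/4 = 3/8 per child.
P(not type A, Rh-positive) = 5/8 for one child; (5/8)^2 = 25/64.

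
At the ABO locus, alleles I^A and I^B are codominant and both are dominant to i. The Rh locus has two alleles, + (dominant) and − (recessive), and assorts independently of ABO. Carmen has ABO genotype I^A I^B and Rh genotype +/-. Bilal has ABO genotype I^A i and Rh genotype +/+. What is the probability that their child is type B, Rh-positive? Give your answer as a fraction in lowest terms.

ABO cross I^A I^B × I^A i → offspring phenotypes: 1/2 A, 1/4 B, 1/4 AB.
Rh cross +/- × +/+ → 1 Rh+.
Independent loci: P(type B, Rh-positive) = 1/4 × 1 = 1/4.

1/4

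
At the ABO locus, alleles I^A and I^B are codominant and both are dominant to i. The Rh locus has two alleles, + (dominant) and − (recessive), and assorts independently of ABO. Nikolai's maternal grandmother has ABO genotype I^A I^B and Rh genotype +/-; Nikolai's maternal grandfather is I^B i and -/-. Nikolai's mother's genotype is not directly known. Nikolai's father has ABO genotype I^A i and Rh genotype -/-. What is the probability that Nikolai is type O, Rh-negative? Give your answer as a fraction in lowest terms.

3/32

Nikolai's mother's ABO genotype from I^A I^B × I^B i: 1/4 I^A I^B, 1/4 I^A i, 1/4 I^B I^B, 1/4 I^B i.
Crossing each possibility with the father I^A i and summing P(type O): 1/4·0 + 1/4·1/4 + 1/4·0 + 1/4·1/4 = 1/8.
Similarly for Rh via the mother's Rh distribution: P(Rh-) = 3/4.
Independent loci: 1/8 × 3/4 = 3/32.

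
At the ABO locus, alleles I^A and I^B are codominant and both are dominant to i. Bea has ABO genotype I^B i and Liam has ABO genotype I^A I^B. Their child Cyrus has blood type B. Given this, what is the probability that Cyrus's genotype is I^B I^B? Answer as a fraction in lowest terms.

Cross I^B i × I^A I^B → 1/4 I^A I^B, 1/4 I^A i, 1/4 I^B I^B, 1/4 I^B i.
Type-B genotypes among offspring: I^B I^B (1/4), I^B i (1/4); total 1/2.
P(I^B I^B | type B) = (1/4) / (1/2) = 1/2.

1/2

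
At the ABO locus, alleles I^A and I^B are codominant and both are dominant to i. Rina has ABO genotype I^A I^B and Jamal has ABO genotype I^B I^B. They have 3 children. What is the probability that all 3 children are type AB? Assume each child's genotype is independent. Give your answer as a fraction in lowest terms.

1/8

ABO cross I^A I^B × I^B I^B → 1/2 B, 1/2 AB.
So P(type AB) = 1/2 per child.
All 3 independent: (1/2)^3 = 1/8.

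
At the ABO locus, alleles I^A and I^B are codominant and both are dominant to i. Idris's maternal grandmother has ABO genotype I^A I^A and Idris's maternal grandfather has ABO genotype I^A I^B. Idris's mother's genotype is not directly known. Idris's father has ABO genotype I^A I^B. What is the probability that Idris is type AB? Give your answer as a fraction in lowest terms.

1/2

Idris's mother's ABO genotype from I^A I^A × I^A I^B: 1/2 I^A I^A, 1/2 I^A I^B.
Crossing each possibility with the father I^A I^B and summing P(type AB): 1/2·1/2 + 1/2·1/2 = 1/2.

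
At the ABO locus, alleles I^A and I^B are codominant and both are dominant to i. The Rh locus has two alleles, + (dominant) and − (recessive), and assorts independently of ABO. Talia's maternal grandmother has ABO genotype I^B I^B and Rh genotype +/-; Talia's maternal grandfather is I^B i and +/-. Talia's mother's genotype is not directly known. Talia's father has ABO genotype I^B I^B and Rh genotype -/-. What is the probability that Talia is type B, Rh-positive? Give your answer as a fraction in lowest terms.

1/2

Talia's mother's ABO genotype from I^B I^B × I^B i: 1/2 I^B I^B, 1/2 I^B i.
Crossing each possibility with the father I^B I^B and summing P(type B): 1/2·1 + 1/2·1 = 1.
Similarly for Rh via the mother's Rh distribution: P(Rh+) = 1/2.
Independent loci: 1 × 1/2 = 1/2.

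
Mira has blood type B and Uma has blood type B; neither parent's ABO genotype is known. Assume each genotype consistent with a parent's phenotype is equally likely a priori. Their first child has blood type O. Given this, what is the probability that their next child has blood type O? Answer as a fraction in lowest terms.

1/4

Possible genotypes: Mira ∈ {BB, BO}; Uma ∈ {BB, BO}.
Weight each parental genotype pair by prior × P(type-O child):
  BO × BO: posterior weight 1; P(next child type O) = 1/4.
Weighted sum = 1/4.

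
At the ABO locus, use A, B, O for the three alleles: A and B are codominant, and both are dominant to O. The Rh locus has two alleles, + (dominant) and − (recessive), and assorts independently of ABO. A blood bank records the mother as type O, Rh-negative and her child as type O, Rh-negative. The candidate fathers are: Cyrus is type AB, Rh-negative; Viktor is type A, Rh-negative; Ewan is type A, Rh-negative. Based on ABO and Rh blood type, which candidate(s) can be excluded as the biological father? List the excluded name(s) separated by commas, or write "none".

A candidate is excluded only if no genotype consistent with his phenotype could produce a type O, Rh-negative child with a type O, Rh-negative mother.
Cyrus (type AB, Rh-): no genotype consistent with that phenotype can produce a type-O Rh- child with a type-O mother.

Cyrus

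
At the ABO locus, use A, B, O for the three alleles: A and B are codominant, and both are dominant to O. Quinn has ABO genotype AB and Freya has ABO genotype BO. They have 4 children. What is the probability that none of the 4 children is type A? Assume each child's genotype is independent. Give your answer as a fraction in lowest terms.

81/256

ABO cross AB × BO → 1/4 A, 1/2 B, 1/4 AB.
So P(type A) = 1/4 per child.
P(not type A) = 3/4 for one child; (3/4)^4 = 81/256.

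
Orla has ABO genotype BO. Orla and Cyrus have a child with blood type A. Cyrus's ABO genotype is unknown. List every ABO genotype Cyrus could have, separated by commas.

AA, AB, AO

For each candidate genotype of Cyrus, check whether crossing it with BO can produce every observed child phenotype.
  AA → possible child types {A, AB} ✓
  AB → possible child types {A, B, AB} ✓
  AO → possible child types {O, A, B, AB} ✓
  BB → possible child types {B} ✗
  BO → possible child types {O, B} ✗
  OO → possible child types {O, B} ✗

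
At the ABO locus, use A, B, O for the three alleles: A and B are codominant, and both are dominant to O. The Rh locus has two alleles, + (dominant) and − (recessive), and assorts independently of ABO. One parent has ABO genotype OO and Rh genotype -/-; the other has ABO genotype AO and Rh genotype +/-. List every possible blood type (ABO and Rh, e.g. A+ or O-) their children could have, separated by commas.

Gametes from OO × AO give offspring ABO genotypes AO, OO, i.e. phenotypes O, A.
Rh cross -/- × +/- → phenotypes Rh+, Rh-.
Combining independently: O+, O-, A+, A-.

O+, O-, A+, A-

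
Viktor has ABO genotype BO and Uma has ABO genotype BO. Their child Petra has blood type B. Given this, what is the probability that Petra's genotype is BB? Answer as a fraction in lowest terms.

1/3

Cross BO × BO → 1/4 BB, 1/2 BO, 1/4 OO.
Type-B genotypes among offspring: BB (1/4), BO (1/2); total 3/4.
P(BB | type B) = (1/4) / (3/4) = 1/3.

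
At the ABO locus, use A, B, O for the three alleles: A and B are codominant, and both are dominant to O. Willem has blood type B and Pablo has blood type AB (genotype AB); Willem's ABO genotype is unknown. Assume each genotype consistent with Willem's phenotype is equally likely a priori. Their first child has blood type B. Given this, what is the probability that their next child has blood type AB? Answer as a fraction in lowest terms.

Possible genotypes: Willem ∈ {BB, BO}; Pablo ∈ {AB}.
Weight each parental genotype pair by prior × P(type-B child):
  BB × AB: posterior weight 1/2; P(next child type AB) = 1/2.
  BO × AB: posterior weight 1/2; P(next child type AB) = 1/4.
Weighted sum = 3/8.

3/8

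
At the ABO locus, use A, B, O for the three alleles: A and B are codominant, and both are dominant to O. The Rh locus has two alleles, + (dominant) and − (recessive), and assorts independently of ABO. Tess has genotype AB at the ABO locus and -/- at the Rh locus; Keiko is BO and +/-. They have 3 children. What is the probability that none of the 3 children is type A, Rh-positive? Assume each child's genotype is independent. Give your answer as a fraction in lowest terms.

ABO cross AB × BO → 1/4 A, 1/2 B, 1/4 AB.
Rh cross -/- × +/- → 1/2 Rh+, 1/2 Rh-; so P(type A, Rh-positive) = 1/4 × 1/2 = 1/8 per child.
P(not type A, Rh-positive) = 7/8 for one child; (7/8)^3 = 343/512.

343/512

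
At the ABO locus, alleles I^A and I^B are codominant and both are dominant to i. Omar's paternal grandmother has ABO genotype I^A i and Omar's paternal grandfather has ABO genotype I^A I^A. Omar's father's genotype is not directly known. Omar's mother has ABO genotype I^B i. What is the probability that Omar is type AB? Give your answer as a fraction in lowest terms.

Omar's father's ABO genotype from I^A i × I^A I^A: 1/2 I^A I^A, 1/2 I^A i.
Crossing each possibility with the mother I^B i and summing P(type AB): 1/2·1/2 + 1/2·1/4 = 3/8.

3/8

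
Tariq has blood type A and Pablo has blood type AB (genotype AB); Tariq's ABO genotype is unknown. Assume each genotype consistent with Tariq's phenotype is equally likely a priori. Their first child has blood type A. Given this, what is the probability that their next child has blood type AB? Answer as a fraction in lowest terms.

Possible genotypes: Tariq ∈ {AA, AO}; Pablo ∈ {AB}.
Weight each parental genotype pair by prior × P(type-A child):
  AA × AB: posterior weight 1/2; P(next child type AB) = 1/2.
  AO × AB: posterior weight 1/2; P(next child type AB) = 1/4.
Weighted sum = 3/8.

3/8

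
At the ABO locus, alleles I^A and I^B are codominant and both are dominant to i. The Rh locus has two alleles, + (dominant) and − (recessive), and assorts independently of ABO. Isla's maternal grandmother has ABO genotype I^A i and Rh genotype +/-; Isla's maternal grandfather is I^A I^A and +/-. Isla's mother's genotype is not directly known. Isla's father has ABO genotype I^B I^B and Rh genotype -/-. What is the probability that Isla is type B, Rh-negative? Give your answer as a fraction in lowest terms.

1/8

Isla's mother's ABO genotype from I^A i × I^A I^A: 1/2 I^A I^A, 1/2 I^A i.
Crossing each possibility with the father I^B I^B and summing P(type B): 1/2·0 + 1/2·1/2 = 1/4.
Similarly for Rh via the mother's Rh distribution: P(Rh-) = 1/2.
Independent loci: 1/4 × 1/2 = 1/8.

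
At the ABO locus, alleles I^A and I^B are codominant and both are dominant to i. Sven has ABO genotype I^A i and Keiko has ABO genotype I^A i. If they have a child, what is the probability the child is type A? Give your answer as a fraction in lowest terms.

ABO cross I^A i × I^A i → offspring phenotypes: 1/4 O, 3/4 A.
So P(type A) = 3/4.

3/4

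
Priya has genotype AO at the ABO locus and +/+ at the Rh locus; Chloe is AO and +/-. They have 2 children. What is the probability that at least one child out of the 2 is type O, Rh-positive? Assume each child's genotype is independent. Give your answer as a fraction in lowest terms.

7/16

ABO cross AO × AO → 1/4 O, 3/4 A.
Rh cross +/+ × +/- → 1 Rh+; so P(type O, Rh-positive) = 1/4 × 1 = 1/4 per child.
P(none) = (3/4)^2 = 9/16; P(at least one) = 1 − 9/16 = 7/16.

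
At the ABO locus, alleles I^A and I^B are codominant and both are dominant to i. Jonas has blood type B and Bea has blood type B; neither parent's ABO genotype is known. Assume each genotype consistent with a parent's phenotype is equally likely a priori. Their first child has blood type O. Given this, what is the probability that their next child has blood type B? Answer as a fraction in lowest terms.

3/4

Possible genotypes: Jonas ∈ {I^B I^B, I^B i}; Bea ∈ {I^B I^B, I^B i}.
Weight each parental genotype pair by prior × P(type-O child):
  I^B i × I^B i: posterior weight 1; P(next child type B) = 3/4.
Weighted sum = 3/4.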